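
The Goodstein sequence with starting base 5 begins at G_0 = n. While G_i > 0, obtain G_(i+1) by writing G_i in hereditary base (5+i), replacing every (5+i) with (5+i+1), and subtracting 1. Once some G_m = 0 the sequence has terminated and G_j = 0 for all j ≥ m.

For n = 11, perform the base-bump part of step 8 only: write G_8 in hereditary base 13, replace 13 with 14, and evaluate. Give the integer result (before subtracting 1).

14

step 0: 11 = 2·5 + 1; sub 6 for 5: 2·6 + 1; = 13; G_1 = 13−1 = 12
step 1: 12 = 2·6; sub 7 for 6: 2·7; = 14; G_2 = 14−1 = 13
step 2: 13 = 7 + 6; sub 8 for 7: 8 + 6; = 14; G_3 = 14−1 = 13
step 3: 13 = 8 + 5; sub 9 for 8: 9 + 5; = 14; G_4 = 14−1 = 13
step 4: 13 = 9 + 4; sub 10 for 9: 10 + 4; = 14; G_5 = 14−1 = 13
step 5: 13 = 10 + 3; sub 11 for 10: 11 + 3; = 14; G_6 = 14−1 = 13
step 6: 13 = 11 + 2; sub 12 for 11: 12 + 2; = 14; G_7 = 14−1 = 13
step 7: 13 = 12 + 1; sub 13 for 12: 13 + 1; = 14; G_8 = 14−1 = 13
step 8: 13 = 13; sub 14 for 13: 14; = 14; G_9 = 14−1 = 13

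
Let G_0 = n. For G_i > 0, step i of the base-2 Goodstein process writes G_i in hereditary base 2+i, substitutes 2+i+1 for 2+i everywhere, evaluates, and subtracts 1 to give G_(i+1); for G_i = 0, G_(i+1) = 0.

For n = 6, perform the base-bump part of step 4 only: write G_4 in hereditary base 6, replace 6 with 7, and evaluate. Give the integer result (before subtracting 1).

G_0 = 6. HB_2(6) = 2^2 + 2. Bump = 30. G_1 = 29.
G_1 = 29. HB_3(29) = 3^3 + 2. Bump = 258. G_2 = 257.
G_2 = 257. HB_4(257) = 4^4 + 1. Bump = 3126. G_3 = 3125.
G_3 = 3125. HB_5(3125) = 5^5. Bump = 46656. G_4 = 46655.

98040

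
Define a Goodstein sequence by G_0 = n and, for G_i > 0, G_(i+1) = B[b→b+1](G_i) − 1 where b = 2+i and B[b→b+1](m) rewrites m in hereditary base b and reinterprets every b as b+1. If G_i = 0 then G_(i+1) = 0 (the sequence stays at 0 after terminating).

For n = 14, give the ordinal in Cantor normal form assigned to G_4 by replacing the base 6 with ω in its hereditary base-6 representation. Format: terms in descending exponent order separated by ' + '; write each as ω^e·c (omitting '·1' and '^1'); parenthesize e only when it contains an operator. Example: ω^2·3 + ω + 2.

14 —HB2→ 2^(2 + 1) + 2^2 + 2 —bump→ 3^(3 + 1) + 3^3 + 3 = 111 —(−1)→ 110
110 —HB3→ 3^(3 + 1) + 3^3 + 2 —bump→ 4^(4 + 1) + 4^4 + 2 = 1282 —(−1)→ 1281
1281 —HB4→ 4^(4 + 1) + 4^4 + 1 —bump→ 5^(5 + 1) + 5^5 + 1 = 18751 —(−1)→ 18750
18750 —HB5→ 5^(5 + 1) + 5^5 —bump→ 6^(6 + 1) + 6^6 = 326592 —(−1)→ 326591
326591 —HB6→ 6^(6 + 1) + 5·6^5 + 5·6^4 + 5·6^3 + 5·6^2 + 5·6 + 5 —bump→ 7^(7 + 1) + 5·7^5 + 5·7^4 + 5·7^3 + 5·7^2 + 5·7 + 5 = 5862841 —(−1)→ 5862840

ω^(ω + 1) + ω^5·5 + ω^4·5 + ω^3·5 + ω^2·5 + ω·5 + 5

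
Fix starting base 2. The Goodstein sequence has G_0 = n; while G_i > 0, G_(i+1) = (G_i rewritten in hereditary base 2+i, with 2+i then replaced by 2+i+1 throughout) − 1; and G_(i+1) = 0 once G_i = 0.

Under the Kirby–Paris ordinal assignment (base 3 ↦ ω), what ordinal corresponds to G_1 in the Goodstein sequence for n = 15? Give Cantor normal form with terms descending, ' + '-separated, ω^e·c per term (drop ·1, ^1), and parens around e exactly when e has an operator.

ω^(ω + 1) + ω^ω + ω

i=0: 15 = 2^(2 + 1) + 2^2 + 2 + 1 (b=2); 2→3: 3^(3 + 1) + 3^3 + 3 + 1 = 112; 112−1 = 111
i=1: 111 = 3^(3 + 1) + 3^3 + 3 (b=3); 3→4: 4^(4 + 1) + 4^4 + 4 = 1284; 1284−1 = 1283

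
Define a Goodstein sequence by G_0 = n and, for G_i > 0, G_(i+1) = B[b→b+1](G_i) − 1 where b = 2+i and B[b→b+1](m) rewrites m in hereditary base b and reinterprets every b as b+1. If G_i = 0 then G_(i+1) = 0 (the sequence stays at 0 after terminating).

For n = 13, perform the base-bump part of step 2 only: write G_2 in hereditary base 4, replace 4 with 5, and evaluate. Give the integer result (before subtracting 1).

base 2: 13 = 2^(2 + 1) + 2^2 + 1; at 3: 3^(3 + 1) + 3^3 + 1 = 109; next = 108
base 3: 108 = 3^(3 + 1) + 3^3; at 4: 4^(4 + 1) + 4^4 = 1280; next = 1279
base 4: 1279 = 4^(4 + 1) + 3·4^3 + 3·4^2 + 3·4 + 3; at 5: 5^(5 + 1) + 3·5^3 + 3·5^2 + 3·5 + 3 = 16093; next = 16092

16093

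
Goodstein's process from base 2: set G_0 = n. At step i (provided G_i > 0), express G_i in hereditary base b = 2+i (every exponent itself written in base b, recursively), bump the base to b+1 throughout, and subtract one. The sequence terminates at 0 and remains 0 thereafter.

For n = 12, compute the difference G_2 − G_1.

958

G_0=12  [base 2] 2^(2 + 1) + 2^2  →[2↦3]→  3^(3 + 1) + 3^3 = 108  −1 ⇒ G_1=107
G_1=107  [base 3] 3^(3 + 1) + 2·3^2 + 2·3 + 2  →[3↦4]→  4^(4 + 1) + 2·4^2 + 2·4 + 2 = 1066  −1 ⇒ G_2=1065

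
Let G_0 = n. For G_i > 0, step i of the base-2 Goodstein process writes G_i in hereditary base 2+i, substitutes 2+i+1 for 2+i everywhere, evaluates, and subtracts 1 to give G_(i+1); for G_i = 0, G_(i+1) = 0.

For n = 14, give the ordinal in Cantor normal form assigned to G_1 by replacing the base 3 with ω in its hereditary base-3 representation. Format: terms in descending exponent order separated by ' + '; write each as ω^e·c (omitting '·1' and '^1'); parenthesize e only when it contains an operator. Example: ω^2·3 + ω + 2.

step 0: 14 = 2^(2 + 1) + 2^2 + 2; sub 3 for 2: 3^(3 + 1) + 3^3 + 3; = 111; G_1 = 111−1 = 110
step 1: 110 = 3^(3 + 1) + 3^3 + 2; sub 4 for 3: 4^(4 + 1) + 4^4 + 2; = 1282; G_2 = 1282−1 = 1281

ω^(ω + 1) + ω^ω + 2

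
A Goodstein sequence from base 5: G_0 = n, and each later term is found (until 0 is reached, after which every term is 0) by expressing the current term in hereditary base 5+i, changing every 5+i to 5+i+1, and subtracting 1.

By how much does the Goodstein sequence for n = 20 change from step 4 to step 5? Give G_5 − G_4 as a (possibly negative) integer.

2

(0) 20|_5 = 4·5 ↦ 4·6|_6 = 24 ⇒ 23
(1) 23|_6 = 3·6 + 5 ↦ 3·7 + 5|_7 = 26 ⇒ 25
(2) 25|_7 = 3·7 + 4 ↦ 3·8 + 4|_8 = 28 ⇒ 27
(3) 27|_8 = 3·8 + 3 ↦ 3·9 + 3|_9 = 30 ⇒ 29
(4) 29|_9 = 3·9 + 2 ↦ 3·10 + 2|_10 = 32 ⇒ 31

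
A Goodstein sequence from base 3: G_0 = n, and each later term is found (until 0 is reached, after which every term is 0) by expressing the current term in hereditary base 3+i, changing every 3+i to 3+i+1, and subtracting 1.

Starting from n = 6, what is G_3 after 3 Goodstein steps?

i=0: 6 = 2·3 (b=3); 3→4: 2·4 = 8; 8−1 = 7
i=1: 7 = 4 + 3 (b=4); 4→5: 5 + 3 = 8; 8−1 = 7
i=2: 7 = 5 + 2 (b=5); 5→6: 6 + 2 = 8; 8−1 = 7
i=3: 7 = 6 + 1 (b=6); 6→7: 7 + 1 = 8; 8−1 = 7

7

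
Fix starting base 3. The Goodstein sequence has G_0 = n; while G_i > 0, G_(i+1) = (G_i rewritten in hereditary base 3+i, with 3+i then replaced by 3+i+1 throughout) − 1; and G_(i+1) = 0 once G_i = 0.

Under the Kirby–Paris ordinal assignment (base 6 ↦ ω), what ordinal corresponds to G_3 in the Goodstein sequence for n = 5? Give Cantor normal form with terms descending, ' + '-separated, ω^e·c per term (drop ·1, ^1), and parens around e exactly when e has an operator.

5 —HB3→ 3 + 2 —bump→ 4 + 2 = 6 —(−1)→ 5
5 —HB4→ 4 + 1 —bump→ 5 + 1 = 6 —(−1)→ 5
5 —HB5→ 5 —bump→ 6 = 6 —(−1)→ 5

5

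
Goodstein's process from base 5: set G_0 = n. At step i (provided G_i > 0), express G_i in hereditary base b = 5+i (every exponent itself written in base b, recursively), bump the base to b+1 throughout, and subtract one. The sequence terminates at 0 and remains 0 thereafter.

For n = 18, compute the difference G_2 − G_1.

step 0: 18 = 3·5 + 3; sub 6 for 5: 3·6 + 3; = 21; G_1 = 21−1 = 20
step 1: 20 = 3·6 + 2; sub 7 for 6: 3·7 + 2; = 23; G_2 = 23−1 = 22

2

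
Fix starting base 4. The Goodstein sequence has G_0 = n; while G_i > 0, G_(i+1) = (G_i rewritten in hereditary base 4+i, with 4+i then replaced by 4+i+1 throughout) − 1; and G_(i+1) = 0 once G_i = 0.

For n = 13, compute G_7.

base 4: 13 = 3·4 + 1; at 5: 3·5 + 1 = 16; next = 15
base 5: 15 = 3·5; at 6: 3·6 = 18; next = 17
base 6: 17 = 2·6 + 5; at 7: 2·7 + 5 = 19; next = 18
base 7: 18 = 2·7 + 4; at 8: 2·8 + 4 = 20; next = 19
base 8: 19 = 2·8 + 3; at 9: 2·9 + 3 = 21; next = 20
base 9: 20 = 2·9 + 2; at 10: 2·10 + 2 = 22; next = 21
base 10: 21 = 2·10 + 1; at 11: 2·11 + 1 = 23; next = 22
base 11: 22 = 2·11; at 12: 2·12 = 24; next = 23

22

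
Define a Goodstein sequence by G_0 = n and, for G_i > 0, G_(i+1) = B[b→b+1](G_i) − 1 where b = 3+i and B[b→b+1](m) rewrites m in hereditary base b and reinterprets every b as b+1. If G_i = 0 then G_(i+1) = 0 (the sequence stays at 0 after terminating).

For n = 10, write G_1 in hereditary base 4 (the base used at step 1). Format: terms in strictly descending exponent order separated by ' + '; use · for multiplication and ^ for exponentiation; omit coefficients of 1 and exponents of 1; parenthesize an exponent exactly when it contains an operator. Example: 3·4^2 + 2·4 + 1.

[0] 10 ≡ 3^2 + 1 (base 3). Lift 4: 17. −1: 16.
[1] 16 ≡ 4^2 (base 4). Lift 5: 25. −1: 24.

4^2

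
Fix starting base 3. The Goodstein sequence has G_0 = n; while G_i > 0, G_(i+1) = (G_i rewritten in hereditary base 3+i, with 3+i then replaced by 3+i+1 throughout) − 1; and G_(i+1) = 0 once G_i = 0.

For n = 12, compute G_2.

27

step 0: 12 = 3^2 + 3; sub 4 for 3: 4^2 + 4; = 20; G_1 = 20−1 = 19
step 1: 19 = 4^2 + 3; sub 5 for 4: 5^2 + 3; = 28; G_2 = 28−1 = 27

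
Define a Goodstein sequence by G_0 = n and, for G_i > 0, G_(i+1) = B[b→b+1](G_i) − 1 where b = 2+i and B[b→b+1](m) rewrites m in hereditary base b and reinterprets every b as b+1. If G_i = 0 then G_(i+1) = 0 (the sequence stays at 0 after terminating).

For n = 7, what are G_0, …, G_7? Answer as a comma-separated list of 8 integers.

7, 30, 259, 3127, 46657, 823543, 16777215, 37665879

7 —HB2→ 2^2 + 2 + 1 —bump→ 3^3 + 3 + 1 = 31 —(−1)→ 30
30 —HB3→ 3^3 + 3 —bump→ 4^4 + 4 = 260 —(−1)→ 259
259 —HB4→ 4^4 + 3 —bump→ 5^5 + 3 = 3128 —(−1)→ 3127
3127 —HB5→ 5^5 + 2 —bump→ 6^6 + 2 = 46658 —(−1)→ 46657
46657 —HB6→ 6^6 + 1 —bump→ 7^7 + 1 = 823544 —(−1)→ 823543
823543 —HB7→ 7^7 —bump→ 8^8 = 16777216 —(−1)→ 16777215
16777215 —HB8→ 7·8^7 + 7·8^6 + 7·8^5 + 7·8^4 + 7·8^3 + 7·8^2 + 7·8 + 7 —bump→ 7·9^7 + 7·9^6 + 7·9^5 + 7·9^4 + 7·9^3 + 7·9^2 + 7·9 + 7 = 37665880 —(−1)→ 37665879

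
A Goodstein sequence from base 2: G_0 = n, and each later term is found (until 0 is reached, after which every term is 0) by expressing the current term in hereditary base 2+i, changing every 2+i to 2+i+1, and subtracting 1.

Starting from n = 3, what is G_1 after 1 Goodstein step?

3

step 0: 3 = 2 + 1; sub 3 for 2: 3 + 1; = 4; G_1 = 4−1 = 3
step 1: 3 = 3; sub 4 for 3: 4; = 4; G_2 = 4−1 = 3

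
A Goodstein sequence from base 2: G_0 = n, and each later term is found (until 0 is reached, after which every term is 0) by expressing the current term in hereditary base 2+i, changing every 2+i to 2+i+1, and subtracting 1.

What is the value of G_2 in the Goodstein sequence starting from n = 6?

step 0: 6 = 2^2 + 2; sub 3 for 2: 3^3 + 3; = 30; G_1 = 30−1 = 29
step 1: 29 = 3^3 + 2; sub 4 for 3: 4^4 + 2; = 258; G_2 = 258−1 = 257
step 2: 257 = 4^4 + 1; sub 5 for 4: 5^5 + 1; = 3126; G_3 = 3126−1 = 3125

257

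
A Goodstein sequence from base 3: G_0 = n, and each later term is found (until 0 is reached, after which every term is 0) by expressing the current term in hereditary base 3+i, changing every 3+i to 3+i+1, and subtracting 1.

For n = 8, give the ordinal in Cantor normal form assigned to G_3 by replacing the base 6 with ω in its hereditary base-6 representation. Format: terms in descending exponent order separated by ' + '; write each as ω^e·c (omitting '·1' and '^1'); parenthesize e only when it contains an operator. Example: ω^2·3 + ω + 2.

8 —HB3→ 2·3 + 2 —bump→ 2·4 + 2 = 10 —(−1)→ 9
9 —HB4→ 2·4 + 1 —bump→ 2·5 + 1 = 11 —(−1)→ 10
10 —HB5→ 2·5 —bump→ 2·6 = 12 —(−1)→ 11
11 —HB6→ 6 + 5 —bump→ 7 + 5 = 12 —(−1)→ 11

ω + 5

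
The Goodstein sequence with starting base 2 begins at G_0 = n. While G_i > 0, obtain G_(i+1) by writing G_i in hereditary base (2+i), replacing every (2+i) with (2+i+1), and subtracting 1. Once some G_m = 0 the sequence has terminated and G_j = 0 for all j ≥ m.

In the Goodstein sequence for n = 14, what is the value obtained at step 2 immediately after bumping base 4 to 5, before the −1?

18751

base 2: 14 = 2^(2 + 1) + 2^2 + 2; at 3: 3^(3 + 1) + 3^3 + 3 = 111; next = 110
base 3: 110 = 3^(3 + 1) + 3^3 + 2; at 4: 4^(4 + 1) + 4^4 + 2 = 1282; next = 1281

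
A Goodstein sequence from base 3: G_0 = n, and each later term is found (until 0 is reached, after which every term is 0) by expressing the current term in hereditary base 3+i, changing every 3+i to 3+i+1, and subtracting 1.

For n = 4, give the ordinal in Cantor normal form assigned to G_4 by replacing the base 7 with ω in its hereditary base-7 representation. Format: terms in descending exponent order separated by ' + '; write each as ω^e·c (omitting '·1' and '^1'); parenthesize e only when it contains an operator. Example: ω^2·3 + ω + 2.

2

i=0: 4 = 3 + 1 (b=3); 3→4: 4 + 1 = 5; 5−1 = 4
i=1: 4 = 4 (b=4); 4→5: 5 = 5; 5−1 = 4
i=2: 4 = 4 (b=5); 5→6: 4 = 4; 4−1 = 3
i=3: 3 = 3 (b=6); 6→7: 3 = 3; 3−1 = 2
i=4: 2 = 2 (b=7); 7→8: 2 = 2; 2−1 = 1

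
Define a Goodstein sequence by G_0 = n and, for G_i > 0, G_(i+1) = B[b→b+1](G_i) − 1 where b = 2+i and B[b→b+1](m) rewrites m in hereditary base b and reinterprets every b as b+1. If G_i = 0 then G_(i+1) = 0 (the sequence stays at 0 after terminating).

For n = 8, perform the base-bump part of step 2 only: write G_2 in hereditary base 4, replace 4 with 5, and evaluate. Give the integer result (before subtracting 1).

6311

base 2: 8 = 2^(2 + 1); at 3: 3^(3 + 1) = 81; next = 80
base 3: 80 = 2·3^3 + 2·3^2 + 2·3 + 2; at 4: 2·4^4 + 2·4^2 + 2·4 + 2 = 554; next = 553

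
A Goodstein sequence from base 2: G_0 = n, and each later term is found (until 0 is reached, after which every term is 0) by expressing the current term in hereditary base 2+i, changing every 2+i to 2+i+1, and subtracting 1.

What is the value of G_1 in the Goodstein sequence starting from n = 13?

108

G_0=13  [base 2] 2^(2 + 1) + 2^2 + 1  →[2↦3]→  3^(3 + 1) + 3^3 + 1 = 109  −1 ⇒ G_1=108
G_1=108  [base 3] 3^(3 + 1) + 3^3  →[3↦4]→  4^(4 + 1) + 4^4 = 1280  −1 ⇒ G_2=1279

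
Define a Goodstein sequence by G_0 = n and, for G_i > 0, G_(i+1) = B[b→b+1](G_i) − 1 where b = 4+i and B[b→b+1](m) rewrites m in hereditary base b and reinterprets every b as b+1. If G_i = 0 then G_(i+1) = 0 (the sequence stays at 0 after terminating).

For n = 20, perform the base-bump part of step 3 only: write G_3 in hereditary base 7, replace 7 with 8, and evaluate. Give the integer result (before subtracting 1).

step 0: 20 = 4^2 + 4; sub 5 for 4: 5^2 + 5; = 30; G_1 = 30−1 = 29
step 1: 29 = 5^2 + 4; sub 6 for 5: 6^2 + 4; = 40; G_2 = 40−1 = 39
step 2: 39 = 6^2 + 3; sub 7 for 6: 7^2 + 3; = 52; G_3 = 52−1 = 51

66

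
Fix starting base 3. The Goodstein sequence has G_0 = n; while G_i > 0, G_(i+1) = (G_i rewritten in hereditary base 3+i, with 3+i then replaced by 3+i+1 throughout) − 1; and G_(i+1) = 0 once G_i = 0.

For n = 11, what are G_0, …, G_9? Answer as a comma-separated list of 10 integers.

11 —HB3→ 3^2 + 2 —bump→ 4^2 + 2 = 18 —(−1)→ 17
17 —HB4→ 4^2 + 1 —bump→ 5^2 + 1 = 26 —(−1)→ 25
25 —HB5→ 5^2 —bump→ 6^2 = 36 —(−1)→ 35
35 —HB6→ 5·6 + 5 —bump→ 5·7 + 5 = 40 —(−1)→ 39
39 —HB7→ 5·7 + 4 —bump→ 5·8 + 4 = 44 —(−1)→ 43
43 —HB8→ 5·8 + 3 —bump→ 5·9 + 3 = 48 —(−1)→ 47
47 —HB9→ 5·9 + 2 —bump→ 5·10 + 2 = 52 —(−1)→ 51
51 —HB10→ 5·10 + 1 —bump→ 5·11 + 1 = 56 —(−1)→ 55
55 —HB11→ 5·11 —bump→ 5·12 = 60 —(−1)→ 59

11, 17, 25, 35, 39, 43, 47, 51, 55, 59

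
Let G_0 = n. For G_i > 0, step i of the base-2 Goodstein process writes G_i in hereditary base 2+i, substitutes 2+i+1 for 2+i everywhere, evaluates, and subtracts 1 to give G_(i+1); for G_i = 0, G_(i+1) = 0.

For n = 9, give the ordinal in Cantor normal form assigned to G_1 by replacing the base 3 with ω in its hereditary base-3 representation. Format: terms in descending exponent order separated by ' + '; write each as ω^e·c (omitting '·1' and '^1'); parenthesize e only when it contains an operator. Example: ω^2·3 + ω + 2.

ω^(ω + 1)

G_0=9  [base 2] 2^(2 + 1) + 1  →[2↦3]→  3^(3 + 1) + 1 = 82  −1 ⇒ G_1=81
G_1=81  [base 3] 3^(3 + 1)  →[3↦4]→  4^(4 + 1) = 1024  −1 ⇒ G_2=1023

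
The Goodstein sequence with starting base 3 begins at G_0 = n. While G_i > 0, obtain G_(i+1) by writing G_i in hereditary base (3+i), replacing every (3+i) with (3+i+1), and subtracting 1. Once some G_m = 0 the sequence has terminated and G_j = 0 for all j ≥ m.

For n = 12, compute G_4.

49

12 —HB3→ 3^2 + 3 —bump→ 4^2 + 4 = 20 —(−1)→ 19
19 —HB4→ 4^2 + 3 —bump→ 5^2 + 3 = 28 —(−1)→ 27
27 —HB5→ 5^2 + 2 —bump→ 6^2 + 2 = 38 —(−1)→ 37
37 —HB6→ 6^2 + 1 —bump→ 7^2 + 1 = 50 —(−1)→ 49
49 —HB7→ 7^2 —bump→ 8^2 = 64 —(−1)→ 63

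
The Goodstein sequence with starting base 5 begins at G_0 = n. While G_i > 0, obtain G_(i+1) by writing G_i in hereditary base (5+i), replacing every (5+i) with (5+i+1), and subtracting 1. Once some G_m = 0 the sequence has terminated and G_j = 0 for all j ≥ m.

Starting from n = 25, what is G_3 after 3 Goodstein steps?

43

(0) 25|_5 = 5^2 ↦ 6^2|_6 = 36 ⇒ 35
(1) 35|_6 = 5·6 + 5 ↦ 5·7 + 5|_7 = 40 ⇒ 39
(2) 39|_7 = 5·7 + 4 ↦ 5·8 + 4|_8 = 44 ⇒ 43
(3) 43|_8 = 5·8 + 3 ↦ 5·9 + 3|_9 = 48 ⇒ 47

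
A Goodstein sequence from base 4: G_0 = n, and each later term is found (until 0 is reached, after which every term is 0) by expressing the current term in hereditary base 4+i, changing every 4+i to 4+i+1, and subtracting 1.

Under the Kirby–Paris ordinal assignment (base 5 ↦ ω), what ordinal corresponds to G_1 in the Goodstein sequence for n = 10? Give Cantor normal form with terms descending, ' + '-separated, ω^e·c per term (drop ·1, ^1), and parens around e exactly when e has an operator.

i=0: 10 = 2·4 + 2 (b=4); 4→5: 2·5 + 2 = 12; 12−1 = 11
i=1: 11 = 2·5 + 1 (b=5); 5→6: 2·6 + 1 = 13; 13−1 = 12

ω·2 + 1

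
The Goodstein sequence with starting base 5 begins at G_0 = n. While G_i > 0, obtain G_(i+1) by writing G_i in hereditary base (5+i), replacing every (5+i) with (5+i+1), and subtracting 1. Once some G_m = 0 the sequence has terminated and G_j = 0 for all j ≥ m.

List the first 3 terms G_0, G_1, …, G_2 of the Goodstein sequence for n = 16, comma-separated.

16, 18, 20

(0) 16|_5 = 3·5 + 1 ↦ 3·6 + 1|_6 = 19 ⇒ 18
(1) 18|_6 = 3·6 ↦ 3·7|_7 = 21 ⇒ 20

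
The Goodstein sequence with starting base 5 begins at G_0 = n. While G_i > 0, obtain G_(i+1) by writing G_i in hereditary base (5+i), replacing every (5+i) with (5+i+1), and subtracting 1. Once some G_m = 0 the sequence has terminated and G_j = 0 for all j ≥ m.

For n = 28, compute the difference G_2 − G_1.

G_0=28  [base 5] 5^2 + 3  →[5↦6]→  6^2 + 3 = 39  −1 ⇒ G_1=38
G_1=38  [base 6] 6^2 + 2  →[6↦7]→  7^2 + 2 = 51  −1 ⇒ G_2=50

12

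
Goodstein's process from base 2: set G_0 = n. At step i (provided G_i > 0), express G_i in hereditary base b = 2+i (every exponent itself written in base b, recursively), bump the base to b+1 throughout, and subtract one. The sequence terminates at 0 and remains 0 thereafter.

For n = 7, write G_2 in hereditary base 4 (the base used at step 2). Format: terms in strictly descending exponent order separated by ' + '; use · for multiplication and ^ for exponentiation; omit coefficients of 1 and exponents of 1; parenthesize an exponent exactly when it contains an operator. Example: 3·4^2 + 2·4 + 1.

[0] 7 ≡ 2^2 + 2 + 1 (base 2). Lift 3: 31. −1: 30.
[1] 30 ≡ 3^3 + 3 (base 3). Lift 4: 260. −1: 259.
[2] 259 ≡ 4^4 + 3 (base 4). Lift 5: 3128. −1: 3127.

4^4 + 3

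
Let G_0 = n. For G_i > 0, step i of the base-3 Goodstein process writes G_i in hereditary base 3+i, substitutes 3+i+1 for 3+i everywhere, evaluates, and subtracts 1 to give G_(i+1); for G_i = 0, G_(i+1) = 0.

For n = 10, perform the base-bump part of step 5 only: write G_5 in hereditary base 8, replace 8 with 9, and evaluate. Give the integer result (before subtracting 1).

37

(0) 10|_3 = 3^2 + 1 ↦ 4^2 + 1|_4 = 17 ⇒ 16
(1) 16|_4 = 4^2 ↦ 5^2|_5 = 25 ⇒ 24
(2) 24|_5 = 4·5 + 4 ↦ 4·6 + 4|_6 = 28 ⇒ 27
(3) 27|_6 = 4·6 + 3 ↦ 4·7 + 3|_7 = 31 ⇒ 30
(4) 30|_7 = 4·7 + 2 ↦ 4·8 + 2|_8 = 34 ⇒ 33
(5) 33|_8 = 4·8 + 1 ↦ 4·9 + 1|_9 = 37 ⇒ 36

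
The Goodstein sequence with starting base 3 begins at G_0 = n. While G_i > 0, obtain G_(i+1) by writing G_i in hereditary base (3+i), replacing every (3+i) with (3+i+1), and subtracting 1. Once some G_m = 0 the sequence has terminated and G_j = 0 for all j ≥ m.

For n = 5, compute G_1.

5

5 —HB3→ 3 + 2 —bump→ 4 + 2 = 6 —(−1)→ 5
5 —HB4→ 4 + 1 —bump→ 5 + 1 = 6 —(−1)→ 5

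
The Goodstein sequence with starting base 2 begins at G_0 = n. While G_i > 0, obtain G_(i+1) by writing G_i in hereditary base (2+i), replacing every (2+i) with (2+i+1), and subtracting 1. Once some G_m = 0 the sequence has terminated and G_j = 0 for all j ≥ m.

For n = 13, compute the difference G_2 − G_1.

1171

G_0 = 13. HB_2(13) = 2^(2 + 1) + 2^2 + 1. Bump = 109. G_1 = 108.
G_1 = 108. HB_3(108) = 3^(3 + 1) + 3^3. Bump = 1280. G_2 = 1279.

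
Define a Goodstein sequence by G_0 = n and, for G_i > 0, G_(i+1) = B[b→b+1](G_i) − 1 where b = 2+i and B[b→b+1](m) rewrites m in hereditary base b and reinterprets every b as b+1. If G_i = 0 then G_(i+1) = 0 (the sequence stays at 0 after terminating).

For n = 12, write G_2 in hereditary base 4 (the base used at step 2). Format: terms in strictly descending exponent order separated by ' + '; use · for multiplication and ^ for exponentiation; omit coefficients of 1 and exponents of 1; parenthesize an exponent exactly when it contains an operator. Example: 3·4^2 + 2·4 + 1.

4^(4 + 1) + 2·4^2 + 2·4 + 1

i=0: 12 = 2^(2 + 1) + 2^2 (b=2); 2→3: 3^(3 + 1) + 3^3 = 108; 108−1 = 107
i=1: 107 = 3^(3 + 1) + 2·3^2 + 2·3 + 2 (b=3); 3→4: 4^(4 + 1) + 2·4^2 + 2·4 + 2 = 1066; 1066−1 = 1065
i=2: 1065 = 4^(4 + 1) + 2·4^2 + 2·4 + 1 (b=4); 4→5: 5^(5 + 1) + 2·5^2 + 2·5 + 1 = 15686; 15686−1 = 15685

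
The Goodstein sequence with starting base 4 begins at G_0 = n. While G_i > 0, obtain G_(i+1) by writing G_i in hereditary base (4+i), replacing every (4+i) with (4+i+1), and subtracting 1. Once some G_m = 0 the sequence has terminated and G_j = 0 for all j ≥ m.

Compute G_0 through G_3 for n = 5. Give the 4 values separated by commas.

5, 5, 5, 4

step 0: 5 = 4 + 1; sub 5 for 4: 5 + 1; = 6; G_1 = 6−1 = 5
step 1: 5 = 5; sub 6 for 5: 6; = 6; G_2 = 6−1 = 5
step 2: 5 = 5; sub 7 for 6: 5; = 5; G_3 = 5−1 = 4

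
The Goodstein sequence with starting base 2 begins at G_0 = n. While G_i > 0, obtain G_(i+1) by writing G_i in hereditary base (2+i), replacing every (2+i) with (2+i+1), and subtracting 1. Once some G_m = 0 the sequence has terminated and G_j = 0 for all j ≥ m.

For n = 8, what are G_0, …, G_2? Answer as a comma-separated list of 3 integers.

8 —HB2→ 2^(2 + 1) —bump→ 3^(3 + 1) = 81 —(−1)→ 80
80 —HB3→ 2·3^3 + 2·3^2 + 2·3 + 2 —bump→ 2·4^4 + 2·4^2 + 2·4 + 2 = 554 —(−1)→ 553

8, 80, 553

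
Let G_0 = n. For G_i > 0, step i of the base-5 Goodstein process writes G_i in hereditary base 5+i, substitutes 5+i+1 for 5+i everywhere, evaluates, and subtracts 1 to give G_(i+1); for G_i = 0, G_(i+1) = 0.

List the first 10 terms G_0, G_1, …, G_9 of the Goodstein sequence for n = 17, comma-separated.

17, 19, 21, 23, 24, 25, 26, 27, 28, 29

17 —HB5→ 3·5 + 2 —bump→ 3·6 + 2 = 20 —(−1)→ 19
19 —HB6→ 3·6 + 1 —bump→ 3·7 + 1 = 22 —(−1)→ 21
21 —HB7→ 3·7 —bump→ 3·8 = 24 —(−1)→ 23
23 —HB8→ 2·8 + 7 —bump→ 2·9 + 7 = 25 —(−1)→ 24
24 —HB9→ 2·9 + 6 —bump→ 2·10 + 6 = 26 —(−1)→ 25
25 —HB10→ 2·10 + 5 —bump→ 2·11 + 5 = 27 —(−1)→ 26
26 —HB11→ 2·11 + 4 —bump→ 2·12 + 4 = 28 —(−1)→ 27
27 —HB12→ 2·12 + 3 —bump→ 2·13 + 3 = 29 —(−1)→ 28
28 —HB13→ 2·13 + 2 —bump→ 2·14 + 2 = 30 —(−1)→ 29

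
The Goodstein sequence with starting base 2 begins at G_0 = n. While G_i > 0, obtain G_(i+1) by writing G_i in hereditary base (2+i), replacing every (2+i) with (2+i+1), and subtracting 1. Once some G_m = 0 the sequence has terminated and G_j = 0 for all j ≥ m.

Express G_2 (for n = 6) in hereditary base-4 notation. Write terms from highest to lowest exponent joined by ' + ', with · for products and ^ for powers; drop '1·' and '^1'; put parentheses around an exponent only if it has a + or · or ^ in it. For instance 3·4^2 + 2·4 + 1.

4^4 + 1

6 —HB2→ 2^2 + 2 —bump→ 3^3 + 3 = 30 —(−1)→ 29
29 —HB3→ 3^3 + 2 —bump→ 4^4 + 2 = 258 —(−1)→ 257
257 —HB4→ 4^4 + 1 —bump→ 5^5 + 1 = 3126 —(−1)→ 3125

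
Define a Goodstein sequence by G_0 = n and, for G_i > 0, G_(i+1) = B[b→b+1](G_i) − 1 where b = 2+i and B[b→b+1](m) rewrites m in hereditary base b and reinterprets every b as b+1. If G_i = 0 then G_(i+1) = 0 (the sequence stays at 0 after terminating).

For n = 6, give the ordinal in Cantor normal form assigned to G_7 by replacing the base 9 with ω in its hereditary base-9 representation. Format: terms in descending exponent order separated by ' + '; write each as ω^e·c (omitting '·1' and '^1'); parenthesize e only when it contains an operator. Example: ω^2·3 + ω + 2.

ω^5·5 + ω^4·5 + ω^3·5 + ω^2·5 + ω·5 + 2

[0] 6 ≡ 2^2 + 2 (base 2). Lift 3: 30. −1: 29.
[1] 29 ≡ 3^3 + 2 (base 3). Lift 4: 258. −1: 257.
[2] 257 ≡ 4^4 + 1 (base 4). Lift 5: 3126. −1: 3125.
[3] 3125 ≡ 5^5 (base 5). Lift 6: 46656. −1: 46655.
[4] 46655 ≡ 5·6^5 + 5·6^4 + 5·6^3 + 5·6^2 + 5·6 + 5 (base 6). Lift 7: 98040. −1: 98039.
[5] 98039 ≡ 5·7^5 + 5·7^4 + 5·7^3 + 5·7^2 + 5·7 + 4 (base 7). Lift 8: 187244. −1: 187243.
[6] 187243 ≡ 5·8^5 + 5·8^4 + 5·8^3 + 5·8^2 + 5·8 + 3 (base 8). Lift 9: 332148. −1: 332147.
[7] 332147 ≡ 5·9^5 + 5·9^4 + 5·9^3 + 5·9^2 + 5·9 + 2 (base 9). Lift 10: 555552. −1: 555551.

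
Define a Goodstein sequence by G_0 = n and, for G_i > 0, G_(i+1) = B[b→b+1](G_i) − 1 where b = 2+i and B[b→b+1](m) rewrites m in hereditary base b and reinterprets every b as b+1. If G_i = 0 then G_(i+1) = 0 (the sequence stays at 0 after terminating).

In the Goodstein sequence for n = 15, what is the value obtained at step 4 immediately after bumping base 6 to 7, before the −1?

(0) 15|_2 = 2^(2 + 1) + 2^2 + 2 + 1 ↦ 3^(3 + 1) + 3^3 + 3 + 1|_3 = 112 ⇒ 111
(1) 111|_3 = 3^(3 + 1) + 3^3 + 3 ↦ 4^(4 + 1) + 4^4 + 4|_4 = 1284 ⇒ 1283
(2) 1283|_4 = 4^(4 + 1) + 4^4 + 3 ↦ 5^(5 + 1) + 5^5 + 3|_5 = 18753 ⇒ 18752
(3) 18752|_5 = 5^(5 + 1) + 5^5 + 2 ↦ 6^(6 + 1) + 6^6 + 2|_6 = 326594 ⇒ 326593
(4) 326593|_6 = 6^(6 + 1) + 6^6 + 1 ↦ 7^(7 + 1) + 7^7 + 1|_7 = 6588345 ⇒ 6588344

6588345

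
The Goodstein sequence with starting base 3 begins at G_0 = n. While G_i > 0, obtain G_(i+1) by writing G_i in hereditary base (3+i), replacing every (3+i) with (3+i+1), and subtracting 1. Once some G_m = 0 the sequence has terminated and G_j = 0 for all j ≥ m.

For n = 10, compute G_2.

G_0 = 10. HB_3(10) = 3^2 + 1. Bump = 17. G_1 = 16.
G_1 = 16. HB_4(16) = 4^2. Bump = 25. G_2 = 24.

24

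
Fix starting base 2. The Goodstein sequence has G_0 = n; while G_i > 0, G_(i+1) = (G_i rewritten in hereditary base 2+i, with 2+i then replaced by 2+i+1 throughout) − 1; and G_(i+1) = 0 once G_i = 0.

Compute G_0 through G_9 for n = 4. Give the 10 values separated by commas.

4, 26, 41, 60, 83, 109, 139, 173, 211, 253

base 2: 4 = 2^2; at 3: 3^3 = 27; next = 26
base 3: 26 = 2·3^2 + 2·3 + 2; at 4: 2·4^2 + 2·4 + 2 = 42; next = 41
base 4: 41 = 2·4^2 + 2·4 + 1; at 5: 2·5^2 + 2·5 + 1 = 61; next = 60
base 5: 60 = 2·5^2 + 2·5; at 6: 2·6^2 + 2·6 = 84; next = 83
base 6: 83 = 2·6^2 + 6 + 5; at 7: 2·7^2 + 7 + 5 = 110; next = 109
base 7: 109 = 2·7^2 + 7 + 4; at 8: 2·8^2 + 8 + 4 = 140; next = 139
base 8: 139 = 2·8^2 + 8 + 3; at 9: 2·9^2 + 9 + 3 = 174; next = 173
base 9: 173 = 2·9^2 + 9 + 2; at 10: 2·10^2 + 10 + 2 = 212; next = 211
base 10: 211 = 2·10^2 + 10 + 1; at 11: 2·11^2 + 11 + 1 = 254; next = 253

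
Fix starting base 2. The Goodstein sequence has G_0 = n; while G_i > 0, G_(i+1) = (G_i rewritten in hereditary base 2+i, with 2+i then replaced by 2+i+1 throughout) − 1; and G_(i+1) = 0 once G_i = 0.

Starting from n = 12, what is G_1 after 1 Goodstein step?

107

step 0: 12 = 2^(2 + 1) + 2^2; sub 3 for 2: 3^(3 + 1) + 3^3; = 108; G_1 = 108−1 = 107
step 1: 107 = 3^(3 + 1) + 2·3^2 + 2·3 + 2; sub 4 for 3: 4^(4 + 1) + 2·4^2 + 2·4 + 2; = 1066; G_2 = 1066−1 = 1065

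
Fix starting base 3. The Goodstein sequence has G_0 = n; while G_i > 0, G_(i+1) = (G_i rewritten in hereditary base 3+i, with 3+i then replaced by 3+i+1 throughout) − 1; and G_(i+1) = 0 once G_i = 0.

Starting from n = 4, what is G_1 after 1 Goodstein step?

4

4 —HB3→ 3 + 1 —bump→ 4 + 1 = 5 —(−1)→ 4
4 —HB4→ 4 —bump→ 5 = 5 —(−1)→ 4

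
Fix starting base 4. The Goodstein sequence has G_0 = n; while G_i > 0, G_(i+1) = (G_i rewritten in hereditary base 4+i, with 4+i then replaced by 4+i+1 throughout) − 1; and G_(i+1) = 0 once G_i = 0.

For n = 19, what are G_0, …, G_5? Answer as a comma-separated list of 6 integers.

19, 27, 37, 49, 63, 69

[0] 19 ≡ 4^2 + 3 (base 4). Lift 5: 28. −1: 27.
[1] 27 ≡ 5^2 + 2 (base 5). Lift 6: 38. −1: 37.
[2] 37 ≡ 6^2 + 1 (base 6). Lift 7: 50. −1: 49.
[3] 49 ≡ 7^2 (base 7). Lift 8: 64. −1: 63.
[4] 63 ≡ 7·8 + 7 (base 8). Lift 9: 70. −1: 69.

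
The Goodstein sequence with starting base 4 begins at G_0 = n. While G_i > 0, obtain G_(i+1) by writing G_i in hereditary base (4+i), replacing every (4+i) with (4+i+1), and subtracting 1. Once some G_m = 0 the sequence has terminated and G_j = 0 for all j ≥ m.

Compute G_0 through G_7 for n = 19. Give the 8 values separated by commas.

19, 27, 37, 49, 63, 69, 75, 81

19 —HB4→ 4^2 + 3 —bump→ 5^2 + 3 = 28 —(−1)→ 27
27 —HB5→ 5^2 + 2 —bump→ 6^2 + 2 = 38 —(−1)→ 37
37 —HB6→ 6^2 + 1 —bump→ 7^2 + 1 = 50 —(−1)→ 49
49 —HB7→ 7^2 —bump→ 8^2 = 64 —(−1)→ 63
63 —HB8→ 7·8 + 7 —bump→ 7·9 + 7 = 70 —(−1)→ 69
69 —HB9→ 7·9 + 6 —bump→ 7·10 + 6 = 76 —(−1)→ 75
75 —HB10→ 7·10 + 5 —bump→ 7·11 + 5 = 82 —(−1)→ 81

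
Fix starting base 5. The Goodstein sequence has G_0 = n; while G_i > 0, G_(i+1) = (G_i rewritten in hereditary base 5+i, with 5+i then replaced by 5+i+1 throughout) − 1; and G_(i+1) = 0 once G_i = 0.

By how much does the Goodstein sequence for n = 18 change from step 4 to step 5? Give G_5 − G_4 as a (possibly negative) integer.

1

step 0: 18 = 3·5 + 3; sub 6 for 5: 3·6 + 3; = 21; G_1 = 21−1 = 20
step 1: 20 = 3·6 + 2; sub 7 for 6: 3·7 + 2; = 23; G_2 = 23−1 = 22
step 2: 22 = 3·7 + 1; sub 8 for 7: 3·8 + 1; = 25; G_3 = 25−1 = 24
step 3: 24 = 3·8; sub 9 for 8: 3·9; = 27; G_4 = 27−1 = 26
step 4: 26 = 2·9 + 8; sub 10 for 9: 2·10 + 8; = 28; G_5 = 28−1 = 27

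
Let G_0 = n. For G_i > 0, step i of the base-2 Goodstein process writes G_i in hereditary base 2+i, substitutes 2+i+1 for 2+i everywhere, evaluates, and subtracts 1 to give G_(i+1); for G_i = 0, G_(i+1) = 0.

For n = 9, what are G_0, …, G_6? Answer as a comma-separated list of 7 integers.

9 —HB2→ 2^(2 + 1) + 1 —bump→ 3^(3 + 1) + 1 = 82 —(−1)→ 81
81 —HB3→ 3^(3 + 1) —bump→ 4^(4 + 1) = 1024 —(−1)→ 1023
1023 —HB4→ 3·4^4 + 3·4^3 + 3·4^2 + 3·4 + 3 —bump→ 3·5^5 + 3·5^3 + 3·5^2 + 3·5 + 3 = 9843 —(−1)→ 9842
9842 —HB5→ 3·5^5 + 3·5^3 + 3·5^2 + 3·5 + 2 —bump→ 3·6^6 + 3·6^3 + 3·6^2 + 3·6 + 2 = 140744 —(−1)→ 140743
140743 —HB6→ 3·6^6 + 3·6^3 + 3·6^2 + 3·6 + 1 —bump→ 3·7^7 + 3·7^3 + 3·7^2 + 3·7 + 1 = 2471827 —(−1)→ 2471826
2471826 —HB7→ 3·7^7 + 3·7^3 + 3·7^2 + 3·7 —bump→ 3·8^8 + 3·8^3 + 3·8^2 + 3·8 = 50333400 —(−1)→ 50333399

9, 81, 1023, 9842, 140743, 2471826, 50333399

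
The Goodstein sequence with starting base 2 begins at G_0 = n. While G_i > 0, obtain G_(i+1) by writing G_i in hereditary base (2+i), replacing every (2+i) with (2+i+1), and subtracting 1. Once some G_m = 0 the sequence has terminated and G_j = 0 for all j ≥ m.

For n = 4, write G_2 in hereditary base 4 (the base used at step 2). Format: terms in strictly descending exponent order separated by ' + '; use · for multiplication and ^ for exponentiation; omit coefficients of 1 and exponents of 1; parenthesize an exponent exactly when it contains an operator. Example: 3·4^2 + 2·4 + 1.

G_0 = 4. HB_2(4) = 2^2. Bump = 27. G_1 = 26.
G_1 = 26. HB_3(26) = 2·3^2 + 2·3 + 2. Bump = 42. G_2 = 41.

2·4^2 + 2·4 + 1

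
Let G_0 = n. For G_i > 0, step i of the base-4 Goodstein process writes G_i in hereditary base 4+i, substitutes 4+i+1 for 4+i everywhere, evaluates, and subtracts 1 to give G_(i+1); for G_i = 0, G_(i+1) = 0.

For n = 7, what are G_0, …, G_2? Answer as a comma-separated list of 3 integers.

7, 7, 7

G_0=7  [base 4] 4 + 3  →[4↦5]→  5 + 3 = 8  −1 ⇒ G_1=7
G_1=7  [base 5] 5 + 2  →[5↦6]→  6 + 2 = 8  −1 ⇒ G_2=7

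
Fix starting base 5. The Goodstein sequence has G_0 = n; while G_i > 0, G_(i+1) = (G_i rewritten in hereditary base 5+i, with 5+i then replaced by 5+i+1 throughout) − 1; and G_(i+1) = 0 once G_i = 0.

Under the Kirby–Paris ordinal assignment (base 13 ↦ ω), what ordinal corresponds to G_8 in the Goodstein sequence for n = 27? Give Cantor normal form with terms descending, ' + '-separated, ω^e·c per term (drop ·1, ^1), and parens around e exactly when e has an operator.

G_0 = 27. HB_5(27) = 5^2 + 2. Bump = 38. G_1 = 37.
G_1 = 37. HB_6(37) = 6^2 + 1. Bump = 50. G_2 = 49.
G_2 = 49. HB_7(49) = 7^2. Bump = 64. G_3 = 63.
G_3 = 63. HB_8(63) = 7·8 + 7. Bump = 70. G_4 = 69.
G_4 = 69. HB_9(69) = 7·9 + 6. Bump = 76. G_5 = 75.
G_5 = 75. HB_10(75) = 7·10 + 5. Bump = 82. G_6 = 81.
G_6 = 81. HB_11(81) = 7·11 + 4. Bump = 88. G_7 = 87.
G_7 = 87. HB_12(87) = 7·12 + 3. Bump = 94. G_8 = 93.

ω·7 + 2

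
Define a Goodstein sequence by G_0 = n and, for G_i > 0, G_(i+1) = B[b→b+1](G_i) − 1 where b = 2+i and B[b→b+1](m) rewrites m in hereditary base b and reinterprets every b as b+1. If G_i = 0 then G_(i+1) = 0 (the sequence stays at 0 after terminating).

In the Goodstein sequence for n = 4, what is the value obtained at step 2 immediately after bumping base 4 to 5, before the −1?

base 2: 4 = 2^2; at 3: 3^3 = 27; next = 26
base 3: 26 = 2·3^2 + 2·3 + 2; at 4: 2·4^2 + 2·4 + 2 = 42; next = 41

61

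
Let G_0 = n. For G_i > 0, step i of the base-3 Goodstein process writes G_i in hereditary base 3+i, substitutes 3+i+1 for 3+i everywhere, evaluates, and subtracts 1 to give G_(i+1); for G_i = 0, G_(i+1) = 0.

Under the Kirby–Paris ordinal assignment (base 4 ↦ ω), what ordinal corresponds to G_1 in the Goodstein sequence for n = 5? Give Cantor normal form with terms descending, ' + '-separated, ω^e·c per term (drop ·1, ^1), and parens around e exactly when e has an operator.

i=0: 5 = 3 + 2 (b=3); 3→4: 4 + 2 = 6; 6−1 = 5
i=1: 5 = 4 + 1 (b=4); 4→5: 5 + 1 = 6; 6−1 = 5

ω + 1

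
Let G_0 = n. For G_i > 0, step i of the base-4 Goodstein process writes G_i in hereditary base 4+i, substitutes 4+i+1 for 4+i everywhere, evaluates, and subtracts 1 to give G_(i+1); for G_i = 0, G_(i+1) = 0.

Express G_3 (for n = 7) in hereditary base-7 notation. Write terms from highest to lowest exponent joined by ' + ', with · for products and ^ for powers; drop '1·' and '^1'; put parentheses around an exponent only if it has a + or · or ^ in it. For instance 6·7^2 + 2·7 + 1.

[0] 7 ≡ 4 + 3 (base 4). Lift 5: 8. −1: 7.
[1] 7 ≡ 5 + 2 (base 5). Lift 6: 8. −1: 7.
[2] 7 ≡ 6 + 1 (base 6). Lift 7: 8. −1: 7.
[3] 7 ≡ 7 (base 7). Lift 8: 8. −1: 7.

7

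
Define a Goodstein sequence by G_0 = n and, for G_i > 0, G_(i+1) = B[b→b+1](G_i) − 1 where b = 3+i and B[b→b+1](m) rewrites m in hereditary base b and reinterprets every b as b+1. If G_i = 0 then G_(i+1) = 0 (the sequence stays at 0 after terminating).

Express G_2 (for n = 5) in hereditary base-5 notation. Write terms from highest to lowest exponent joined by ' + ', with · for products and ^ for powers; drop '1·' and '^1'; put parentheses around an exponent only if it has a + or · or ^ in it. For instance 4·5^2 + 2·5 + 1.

5

G_0 = 5. HB_3(5) = 3 + 2. Bump = 6. G_1 = 5.
G_1 = 5. HB_4(5) = 4 + 1. Bump = 6. G_2 = 5.
G_2 = 5. HB_5(5) = 5. Bump = 6. G_3 = 5.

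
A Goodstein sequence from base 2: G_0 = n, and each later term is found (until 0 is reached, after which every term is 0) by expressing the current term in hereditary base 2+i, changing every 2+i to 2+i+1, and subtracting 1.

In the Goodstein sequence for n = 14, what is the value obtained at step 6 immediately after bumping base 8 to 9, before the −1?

3487116549

[0] 14 ≡ 2^(2 + 1) + 2^2 + 2 (base 2). Lift 3: 111. −1: 110.
[1] 110 ≡ 3^(3 + 1) + 3^3 + 2 (base 3). Lift 4: 1282. −1: 1281.
[2] 1281 ≡ 4^(4 + 1) + 4^4 + 1 (base 4). Lift 5: 18751. −1: 18750.
[3] 18750 ≡ 5^(5 + 1) + 5^5 (base 5). Lift 6: 326592. −1: 326591.
[4] 326591 ≡ 6^(6 + 1) + 5·6^5 + 5·6^4 + 5·6^3 + 5·6^2 + 5·6 + 5 (base 6). Lift 7: 5862841. −1: 5862840.
[5] 5862840 ≡ 7^(7 + 1) + 5·7^5 + 5·7^4 + 5·7^3 + 5·7^2 + 5·7 + 4 (base 7). Lift 8: 134404972. −1: 134404971.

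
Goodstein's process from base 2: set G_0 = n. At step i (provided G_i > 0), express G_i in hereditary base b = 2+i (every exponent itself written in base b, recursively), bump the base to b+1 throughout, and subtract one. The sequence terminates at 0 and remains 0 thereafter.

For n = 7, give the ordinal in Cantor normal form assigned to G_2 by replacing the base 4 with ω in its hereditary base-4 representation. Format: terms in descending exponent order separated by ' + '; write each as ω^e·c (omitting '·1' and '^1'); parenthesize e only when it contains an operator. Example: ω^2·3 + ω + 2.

[0] 7 ≡ 2^2 + 2 + 1 (base 2). Lift 3: 31. −1: 30.
[1] 30 ≡ 3^3 + 3 (base 3). Lift 4: 260. −1: 259.
[2] 259 ≡ 4^4 + 3 (base 4). Lift 5: 3128. −1: 3127.

ω^ω + 3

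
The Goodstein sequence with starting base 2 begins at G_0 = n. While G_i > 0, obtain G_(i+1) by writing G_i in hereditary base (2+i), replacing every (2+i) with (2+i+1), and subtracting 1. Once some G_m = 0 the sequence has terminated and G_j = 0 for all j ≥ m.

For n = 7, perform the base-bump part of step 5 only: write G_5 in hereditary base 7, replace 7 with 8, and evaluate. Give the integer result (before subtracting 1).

16777216

G_0 = 7. HB_2(7) = 2^2 + 2 + 1. Bump = 31. G_1 = 30.
G_1 = 30. HB_3(30) = 3^3 + 3. Bump = 260. G_2 = 259.
G_2 = 259. HB_4(259) = 4^4 + 3. Bump = 3128. G_3 = 3127.
G_3 = 3127. HB_5(3127) = 5^5 + 2. Bump = 46658. G_4 = 46657.
G_4 = 46657. HB_6(46657) = 6^6 + 1. Bump = 823544. G_5 = 823543.
G_5 = 823543. HB_7(823543) = 7^7. Bump = 16777216. G_6 = 16777215.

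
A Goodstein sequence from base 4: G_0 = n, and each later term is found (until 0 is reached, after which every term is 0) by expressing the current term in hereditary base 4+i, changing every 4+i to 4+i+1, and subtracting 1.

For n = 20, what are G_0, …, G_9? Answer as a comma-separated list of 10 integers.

G_0 = 20. HB_4(20) = 4^2 + 4. Bump = 30. G_1 = 29.
G_1 = 29. HB_5(29) = 5^2 + 4. Bump = 40. G_2 = 39.
G_2 = 39. HB_6(39) = 6^2 + 3. Bump = 52. G_3 = 51.
G_3 = 51. HB_7(51) = 7^2 + 2. Bump = 66. G_4 = 65.
G_4 = 65. HB_8(65) = 8^2 + 1. Bump = 82. G_5 = 81.
G_5 = 81. HB_9(81) = 9^2. Bump = 100. G_6 = 99.
G_6 = 99. HB_10(99) = 9·10 + 9. Bump = 108. G_7 = 107.
G_7 = 107. HB_11(107) = 9·11 + 8. Bump = 116. G_8 = 115.
G_8 = 115. HB_12(115) = 9·12 + 7. Bump = 124. G_9 = 123.

20, 29, 39, 51, 65, 81, 99, 107, 115, 123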